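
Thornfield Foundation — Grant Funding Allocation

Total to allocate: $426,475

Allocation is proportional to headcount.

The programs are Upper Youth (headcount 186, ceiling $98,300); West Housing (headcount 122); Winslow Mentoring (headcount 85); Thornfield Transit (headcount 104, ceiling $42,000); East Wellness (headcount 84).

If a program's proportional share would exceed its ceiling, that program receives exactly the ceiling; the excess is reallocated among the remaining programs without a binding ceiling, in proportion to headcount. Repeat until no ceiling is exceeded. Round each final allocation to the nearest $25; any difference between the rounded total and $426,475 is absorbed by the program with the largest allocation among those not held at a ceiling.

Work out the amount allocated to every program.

Upper Youth: $98,300 | West Housing: $119,975 | Winslow Mentoring: $83,600 | Thornfield Transit: $42,000 | East Wellness: $82,600

Sum of headcount: 581.
Unconstrained shares: Upper Youth 136,530.72; West Housing 89,552.41; Winslow Mentoring 62,393.07; Thornfield Transit 76,339.76; East Wellness 61,659.04.
Cap binds for Upper Youth ($98,300), Thornfield Transit ($42,000); balance $286,175 reallocated over remaining headcount 291.
Remaining shares: West Housing 119,977.15 → $119,975; Winslow Mentoring 83,590.64 → $83,600; East Wellness 82,607.22 → $82,600.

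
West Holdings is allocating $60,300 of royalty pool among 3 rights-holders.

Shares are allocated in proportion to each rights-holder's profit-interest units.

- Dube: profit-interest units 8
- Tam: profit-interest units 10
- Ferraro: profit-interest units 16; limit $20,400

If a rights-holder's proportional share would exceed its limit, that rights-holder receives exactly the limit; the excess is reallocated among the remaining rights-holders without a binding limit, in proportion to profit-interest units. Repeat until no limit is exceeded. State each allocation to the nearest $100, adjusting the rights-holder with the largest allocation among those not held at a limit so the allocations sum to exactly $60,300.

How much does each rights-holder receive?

Dube: $17,700 | Tam: $22,200 | Ferraro: $20,400

Profit-interest units total: 34.
Unconstrained shares: Dube 14,188.24; Tam 17,735.29; Ferraro 28,376.47.
Cap binds for Ferraro ($20,400); remaining pool $39,900 reallocated over remaining profit-interest units 18.
Shares after redistribution: Dube 17,733.33 → $17,700; Tam 22,166.67 → $22,200.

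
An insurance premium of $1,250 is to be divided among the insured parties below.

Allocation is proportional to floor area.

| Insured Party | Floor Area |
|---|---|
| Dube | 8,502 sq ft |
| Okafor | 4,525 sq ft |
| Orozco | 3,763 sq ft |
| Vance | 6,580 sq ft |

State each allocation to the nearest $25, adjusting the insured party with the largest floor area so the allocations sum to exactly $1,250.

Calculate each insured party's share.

Dube: $450 · Okafor: $250 · Orozco: $200 · Vance: $350

Floor area total: 8,502 + 4,525 + 3,763 + 6,580 = 23,370.
Raw shares: Dube 454.75; Okafor 242.03; Orozco 201.27; Vance 351.95.
After rounding ($25): Dube $450; Okafor $250; Orozco $200; Vance $350. Sum = $1,250.
No rounding difference to absorb.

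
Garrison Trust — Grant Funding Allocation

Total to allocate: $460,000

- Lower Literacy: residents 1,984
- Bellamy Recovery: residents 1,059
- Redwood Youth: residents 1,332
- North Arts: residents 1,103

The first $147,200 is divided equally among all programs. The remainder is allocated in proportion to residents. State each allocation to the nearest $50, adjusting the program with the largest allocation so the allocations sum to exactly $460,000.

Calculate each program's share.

Lower Literacy: $150,100; Bellamy Recovery: $97,250; Redwood Youth: $112,850; North Arts: $99,800

First tranche $147,200 split equally: $36,800 each.
Remainder $312,800 by residents (total 5,478): Lower Literacy 113,288.65 → $113,300; Bellamy Recovery 60,470.10 → $60,450; Redwood Youth 76,058.71 → $76,050; North Arts 62,982.55 → $63,000.
Totals: Lower Literacy $36,800 + $113,300 = $150,100; Bellamy Recovery $36,800 + $60,450 = $97,250; Redwood Youth $36,800 + $76,050 = $112,850; North Arts $36,800 + $63,000 = $99,800.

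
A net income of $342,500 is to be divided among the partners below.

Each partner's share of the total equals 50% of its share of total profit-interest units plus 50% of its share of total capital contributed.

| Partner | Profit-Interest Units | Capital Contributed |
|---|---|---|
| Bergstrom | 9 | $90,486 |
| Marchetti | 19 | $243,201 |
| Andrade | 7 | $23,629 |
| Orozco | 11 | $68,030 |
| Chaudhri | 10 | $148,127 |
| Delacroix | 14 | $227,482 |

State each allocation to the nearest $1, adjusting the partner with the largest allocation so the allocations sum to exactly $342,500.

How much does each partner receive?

Bergstrom: $41,364; Marchetti: $98,481; Andrade: $22,177; Orozco: $41,456; Chaudhri: $56,135; Delacroix: $82,887

Profit-interest units total 70; capital contributed total 800,955.
Composite weights (50% profit-interest units + 50% capital contributed): Bergstrom 0.1208; Marchetti 0.2875; Andrade 0.0648; Orozco 0.1210; Chaudhri 0.1639; Delacroix 0.2420.
Unrounded shares: Bergstrom 41,364.42; Marchetti 98,480.28; Andrade 22,177.05; Orozco 41,456.02; Chaudhri 56,134.91; Delacroix 82,887.30.
At nearest $1: Bergstrom $41,364; Marchetti $98,480; Andrade $22,177; Orozco $41,456; Chaudhri $56,135; Delacroix $82,887. Sum = $342,499.
Difference $342,500 − $342,499 = +$1 applied to largest allocation (Marchetti): Marchetti becomes $98,481.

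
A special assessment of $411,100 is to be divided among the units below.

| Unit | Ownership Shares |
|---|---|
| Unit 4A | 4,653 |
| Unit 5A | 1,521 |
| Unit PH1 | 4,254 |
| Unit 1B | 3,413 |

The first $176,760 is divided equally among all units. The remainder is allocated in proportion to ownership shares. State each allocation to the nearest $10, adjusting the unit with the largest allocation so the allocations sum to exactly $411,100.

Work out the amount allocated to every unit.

$176,760 shared equally gives $44,190 per unit.
Remainder $234,340 by ownership shares (total 13,841): Unit 4A 78,779.28 → $78,780; Unit 5A 25,751.83 → $25,750; Unit PH1 72,023.87 → $72,020; Unit 1B 57,785.02 → $57,790.
Totals: Unit 4A $44,190 + $78,780 = $122,970; Unit 5A $44,190 + $25,750 = $69,940; Unit PH1 $44,190 + $72,020 = $116,210; Unit 1B $44,190 + $57,790 = $101,980.

Unit 4A: $122,970 | Unit 5A: $69,940 | Unit PH1: $116,210 | Unit 1B: $101,980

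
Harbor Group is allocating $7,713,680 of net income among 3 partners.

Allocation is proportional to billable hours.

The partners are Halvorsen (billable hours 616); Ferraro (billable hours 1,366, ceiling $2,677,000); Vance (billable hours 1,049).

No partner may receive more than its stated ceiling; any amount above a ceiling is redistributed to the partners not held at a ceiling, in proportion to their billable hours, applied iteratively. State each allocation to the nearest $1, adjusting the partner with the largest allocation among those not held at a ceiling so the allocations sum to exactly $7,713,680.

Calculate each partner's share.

Halvorsen: $1,863,420 · Ferraro: $2,677,000 · Vance: $3,173,260

Sum of billable hours: 3,031.
Pro-rata shares before constraints: Halvorsen 1,567,676.30; Ferraro 3,476,373.10; Vance 2,669,630.59.
Cap binds for Ferraro ($2,677,000); remaining pool $5,036,680 reallocated over remaining billable hours 1,665.
Remaining shares: Halvorsen 1,863,420.35 → $1,863,420; Vance 3,173,259.65 → $3,173,260.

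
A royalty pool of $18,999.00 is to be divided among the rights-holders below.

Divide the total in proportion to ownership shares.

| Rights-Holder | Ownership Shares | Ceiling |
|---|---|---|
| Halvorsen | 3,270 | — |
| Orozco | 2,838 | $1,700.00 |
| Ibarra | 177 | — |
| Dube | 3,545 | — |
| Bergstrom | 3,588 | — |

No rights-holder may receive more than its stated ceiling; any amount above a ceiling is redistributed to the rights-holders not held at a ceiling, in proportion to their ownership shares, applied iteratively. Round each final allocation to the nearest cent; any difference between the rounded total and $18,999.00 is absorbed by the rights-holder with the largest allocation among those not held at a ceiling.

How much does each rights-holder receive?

Halvorsen: $5,346.67 | Orozco: $1,700.00 | Ibarra: $289.41 | Dube: $5,796.31 | Bergstrom: $5,866.61

Sum of ownership shares: 13,418.
Proportional shares (ignoring caps): Halvorsen 4,630.1036; Orozco 4,018.4202; Ibarra 250.6203; Dube 5,019.4854; Bergstrom 5,080.3705.
Held at cap: Orozco ($1,700.00); residual $17,299.00 reallocated over remaining ownership shares 10,580.
Redistributed shares: Halvorsen 5,346.6664 → $5,346.67; Ibarra 289.4067 → $289.41; Dube 5,796.3095 → $5,796.31; Bergstrom 5,866.6174 → $5,866.62.
Rounding difference −$0.01 applied to Bergstrom → $5,866.61.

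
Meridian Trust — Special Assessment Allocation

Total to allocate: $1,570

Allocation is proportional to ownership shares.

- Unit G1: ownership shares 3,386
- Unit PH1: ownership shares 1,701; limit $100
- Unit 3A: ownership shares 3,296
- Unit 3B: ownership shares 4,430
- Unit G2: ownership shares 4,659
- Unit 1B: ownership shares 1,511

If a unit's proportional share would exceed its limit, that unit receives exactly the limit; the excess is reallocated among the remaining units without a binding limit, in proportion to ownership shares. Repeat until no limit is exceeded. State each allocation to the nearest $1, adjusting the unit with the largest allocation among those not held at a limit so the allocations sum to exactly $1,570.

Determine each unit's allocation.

Ownership shares total: 18,983.
Proportional shares (ignoring caps): Unit G1 280.04; Unit PH1 140.68; Unit 3A 272.60; Unit 3B 366.39; Unit G2 385.33; Unit 1B 124.97.
Cap binds for Unit PH1 ($100); balance $1,470 reallocated over remaining ownership shares 17,282.
Remaining shares: Unit G1 288.01 → $288; Unit 3A 280.36 → $280; Unit 3B 376.81 → $377; Unit G2 396.29 → $396; Unit 1B 128.53 → $129.

Unit G1: $288 | Unit PH1: $100 | Unit 3A: $280 | Unit 3B: $377 | Unit G2: $396 | Unit 1B: $129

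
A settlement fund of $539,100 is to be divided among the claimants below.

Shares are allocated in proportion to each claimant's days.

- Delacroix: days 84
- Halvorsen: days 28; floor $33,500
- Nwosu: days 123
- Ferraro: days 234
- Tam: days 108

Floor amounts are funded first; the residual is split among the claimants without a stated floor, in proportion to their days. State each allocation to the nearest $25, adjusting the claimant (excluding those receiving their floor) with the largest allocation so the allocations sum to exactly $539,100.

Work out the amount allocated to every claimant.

Delacroix: $77,350 | Halvorsen: $33,500 | Nwosu: $113,275 | Ferraro: $215,525 | Tam: $99,450

Minimums first: Halvorsen $33,500. Remaining pool $505,600.
Remaining pool split over remaining days 549: Delacroix 77,359.56 → $77,350; Nwosu 113,276.50 → $113,275; Ferraro 215,501.64 → $215,500; Tam 99,462.30 → $99,450.
Rounding difference +$25 applied to Ferraro → $215,525.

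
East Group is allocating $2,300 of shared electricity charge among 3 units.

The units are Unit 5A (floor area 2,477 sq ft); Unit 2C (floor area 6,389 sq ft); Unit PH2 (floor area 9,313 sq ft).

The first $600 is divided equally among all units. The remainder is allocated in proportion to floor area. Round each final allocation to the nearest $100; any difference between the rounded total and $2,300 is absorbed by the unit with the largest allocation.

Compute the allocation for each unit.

$600 shared equally gives $200 per unit.
Remainder $1,700 by floor area (total 18,179): Unit 5A 231.64 → $200; Unit 2C 597.46 → $600; Unit PH2 870.90 → $900.
Totals: Unit 5A $200 + $200 = $400; Unit 2C $200 + $600 = $800; Unit PH2 $200 + $900 = $1,100.

Unit 5A: $400; Unit 2C: $800; Unit PH2: $1,100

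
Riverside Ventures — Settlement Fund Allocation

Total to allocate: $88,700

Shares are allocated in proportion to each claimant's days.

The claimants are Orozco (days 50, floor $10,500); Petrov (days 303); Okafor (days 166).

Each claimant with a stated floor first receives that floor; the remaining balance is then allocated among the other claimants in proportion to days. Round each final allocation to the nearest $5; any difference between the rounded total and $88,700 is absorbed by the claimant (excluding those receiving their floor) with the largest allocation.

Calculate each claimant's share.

Fund the minimums — Orozco $10,500. Remaining pool $78,200.
Remaining pool split over remaining days 469: Petrov 50,521.54 → $50,520; Okafor 27,678.46 → $27,680.

Orozco: $10,500 | Petrov: $50,520 | Okafor: $27,680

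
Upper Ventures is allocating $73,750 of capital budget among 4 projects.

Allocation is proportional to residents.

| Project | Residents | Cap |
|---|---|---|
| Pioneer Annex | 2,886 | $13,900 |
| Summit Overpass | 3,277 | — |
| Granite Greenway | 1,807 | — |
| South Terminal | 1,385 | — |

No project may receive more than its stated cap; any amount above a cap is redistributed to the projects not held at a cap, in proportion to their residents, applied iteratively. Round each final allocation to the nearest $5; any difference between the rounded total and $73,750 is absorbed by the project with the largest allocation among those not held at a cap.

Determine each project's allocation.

Pioneer Annex: $13,900 | Summit Overpass: $30,315 | Granite Greenway: $16,720 | South Terminal: $12,815

Sum of residents: 9,355.
Unconstrained shares: Pioneer Annex 22,751.74; Summit Overpass 25,834.18; Granite Greenway 14,245.46; South Terminal 10,918.63.
Capped: Pioneer Annex ($13,900); remaining pool $59,850 reallocated over remaining residents 6,469.
Remaining shares: Summit Overpass 30,318.20 → $30,320; Granite Greenway 16,718.03 → $16,720; South Terminal 12,813.77 → $12,815.
Rounding difference −$5 applied to Summit Overpass → $30,315.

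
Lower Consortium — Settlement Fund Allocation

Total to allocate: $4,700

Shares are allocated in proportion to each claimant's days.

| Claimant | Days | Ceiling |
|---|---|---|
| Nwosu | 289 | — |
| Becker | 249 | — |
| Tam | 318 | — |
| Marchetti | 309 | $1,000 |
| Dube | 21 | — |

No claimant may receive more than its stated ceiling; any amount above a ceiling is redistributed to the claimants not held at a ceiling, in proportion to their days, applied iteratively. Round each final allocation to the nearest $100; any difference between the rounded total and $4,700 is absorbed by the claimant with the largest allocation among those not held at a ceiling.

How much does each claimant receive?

Nwosu: $1,200 | Becker: $1,100 | Tam: $1,300 | Marchetti: $1,000 | Dube: $100

Days total: 1,186.
Pro-rata shares before constraints: Nwosu 1,145.28; Becker 986.76; Tam 1,260.20; Marchetti 1,224.54; Dube 83.22.
Held at cap: Marchetti ($1,000); residual $3,700 reallocated over remaining days 877.
Remaining shares: Nwosu 1,219.27 → $1,200; Becker 1,050.51 → $1,100; Tam 1,341.62 → $1,300; Dube 88.60 → $100.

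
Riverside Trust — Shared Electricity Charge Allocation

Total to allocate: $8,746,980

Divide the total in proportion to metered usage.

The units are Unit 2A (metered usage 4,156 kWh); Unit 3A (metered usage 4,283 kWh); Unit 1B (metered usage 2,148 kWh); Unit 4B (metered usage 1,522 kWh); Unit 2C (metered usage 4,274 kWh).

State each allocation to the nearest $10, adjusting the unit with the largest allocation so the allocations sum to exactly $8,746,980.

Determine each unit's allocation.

Unit 2A: $2,218,910; Unit 3A: $2,286,730; Unit 1B: $1,146,830; Unit 4B: $812,600; Unit 2C: $2,281,910

Total metered usage = 16,383.
Proportional shares: Unit 2A 4,156/16,383 × $8,746,980 = 2,218,912.83; Unit 3A 4,283/16,383 × $8,746,980 = 2,286,718.88; Unit 1B 2,148/16,383 × $8,746,980 = 1,146,829.83; Unit 4B 1,522/16,383 × $8,746,980 = 812,604.75; Unit 2C 4,274/16,383 × $8,746,980 = 2,281,913.72.
After rounding ($10): Unit 2A $2,218,910; Unit 3A $2,286,720; Unit 1B $1,146,830; Unit 4B $812,600; Unit 2C $2,281,910. Sum = $8,746,970.
Difference $8,746,980 − $8,746,970 = +$10 applied to largest allocation (Unit 3A): Unit 3A becomes $2,286,730.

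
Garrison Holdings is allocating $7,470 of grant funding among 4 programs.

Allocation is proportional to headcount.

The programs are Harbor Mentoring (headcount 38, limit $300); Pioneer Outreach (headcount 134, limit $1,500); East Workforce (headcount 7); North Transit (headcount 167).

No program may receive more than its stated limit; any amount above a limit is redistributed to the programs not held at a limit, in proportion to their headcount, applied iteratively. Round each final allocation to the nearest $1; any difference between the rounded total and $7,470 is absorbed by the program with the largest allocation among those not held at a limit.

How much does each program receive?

Harbor Mentoring: $300 | Pioneer Outreach: $1,500 | East Workforce: $228 | North Transit: $5,442

Combined headcount = 346.
Proportional shares (ignoring caps): Harbor Mentoring 820.40; Pioneer Outreach 2,893.01; East Workforce 151.13; North Transit 3,605.46.
Held at cap: Harbor Mentoring ($300), Pioneer Outreach ($1,500); remaining pool $5,670 reallocated over remaining headcount 174.
Remaining shares: East Workforce 228.10 → $228; North Transit 5,441.90 → $5,442.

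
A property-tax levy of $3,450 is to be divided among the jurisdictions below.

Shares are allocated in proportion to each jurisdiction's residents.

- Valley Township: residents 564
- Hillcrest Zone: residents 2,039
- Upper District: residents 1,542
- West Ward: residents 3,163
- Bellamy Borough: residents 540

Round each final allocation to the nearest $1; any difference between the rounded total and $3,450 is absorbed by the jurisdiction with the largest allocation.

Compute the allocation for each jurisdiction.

Combined residents = 7,848.
Proportional shares: Valley Township 564/7,848 × $3,450 = 247.94; Hillcrest Zone 2,039/7,848 × $3,450 = 896.35; Upper District 1,542/7,848 × $3,450 = 677.87; West Ward 3,163/7,848 × $3,450 = 1,390.46; Bellamy Borough 540/7,848 × $3,450 = 237.39.
At nearest $1: Valley Township $248; Hillcrest Zone $896; Upper District $678; West Ward $1,390; Bellamy Borough $237. Sum = $3,449.
Difference $3,450 − $3,449 = +$1 applied to largest allocation (West Ward): West Ward becomes $1,391.

Valley Township: $248 · Hillcrest Zone: $896 · Upper District: $678 · West Ward: $1,391 · Bellamy Borough: $237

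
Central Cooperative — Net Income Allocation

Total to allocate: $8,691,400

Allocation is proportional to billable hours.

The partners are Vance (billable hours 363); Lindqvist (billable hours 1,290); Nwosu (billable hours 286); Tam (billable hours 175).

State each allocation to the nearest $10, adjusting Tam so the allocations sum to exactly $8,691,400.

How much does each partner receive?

Vance: $1,492,420; Lindqvist: $5,303,650; Nwosu: $1,175,850; Tam: $719,480

Total billable hours = 2,114.
Raw shares: Vance 363/2,114 × $8,691,400 = 1,492,421.10; Lindqvist 1,290/2,114 × $8,691,400 = 5,303,645.22; Nwosu 286/2,114 × $8,691,400 = 1,175,846.93; Tam 175/2,114 × $8,691,400 = 719,486.75.
At nearest $10: Vance $1,492,420; Lindqvist $5,303,650; Nwosu $1,175,850; Tam $719,490. Sum = $8,691,410.
Difference $8,691,400 − $8,691,410 = −$10 applied to Tam: Tam becomes $719,480.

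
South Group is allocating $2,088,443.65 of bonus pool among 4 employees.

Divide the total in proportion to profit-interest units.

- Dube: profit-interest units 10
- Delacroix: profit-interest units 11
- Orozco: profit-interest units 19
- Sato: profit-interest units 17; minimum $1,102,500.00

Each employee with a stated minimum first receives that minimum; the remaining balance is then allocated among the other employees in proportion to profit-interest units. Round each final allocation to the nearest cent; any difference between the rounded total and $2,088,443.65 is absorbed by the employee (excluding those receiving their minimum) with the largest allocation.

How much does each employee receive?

Guaranteed amounts: Sato $1,102,500.00. Residual $985,943.65.
Residual split over remaining profit-interest units 40: Dube 246,485.9125 → $246,485.91; Delacroix 271,134.5037 → $271,134.50; Orozco 468,323.2338 → $468,323.23.
Rounding difference +$0.01 applied to Orozco → $468,323.24.

Dube: $246,485.91 · Delacroix: $271,134.50 · Orozco: $468,323.24 · Sato: $1,102,500.00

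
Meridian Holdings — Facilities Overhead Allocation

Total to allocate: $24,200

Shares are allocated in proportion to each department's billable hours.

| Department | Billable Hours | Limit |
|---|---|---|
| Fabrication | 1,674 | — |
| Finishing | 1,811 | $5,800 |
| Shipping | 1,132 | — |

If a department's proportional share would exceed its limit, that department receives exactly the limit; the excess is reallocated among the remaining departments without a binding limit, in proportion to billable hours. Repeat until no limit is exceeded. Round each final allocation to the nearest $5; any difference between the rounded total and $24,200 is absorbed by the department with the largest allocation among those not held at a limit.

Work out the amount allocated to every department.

Combined billable hours = 4,617.
Unconstrained shares: Fabrication 8,774.27; Finishing 9,492.35; Shipping 5,933.38.
Capped: Finishing ($5,800); balance $18,400 reallocated over remaining billable hours 2,806.
Remaining shares: Fabrication 10,977.05 → $10,975; Shipping 7,422.95 → $7,425.

Fabrication: $10,975; Finishing: $5,800; Shipping: $7,425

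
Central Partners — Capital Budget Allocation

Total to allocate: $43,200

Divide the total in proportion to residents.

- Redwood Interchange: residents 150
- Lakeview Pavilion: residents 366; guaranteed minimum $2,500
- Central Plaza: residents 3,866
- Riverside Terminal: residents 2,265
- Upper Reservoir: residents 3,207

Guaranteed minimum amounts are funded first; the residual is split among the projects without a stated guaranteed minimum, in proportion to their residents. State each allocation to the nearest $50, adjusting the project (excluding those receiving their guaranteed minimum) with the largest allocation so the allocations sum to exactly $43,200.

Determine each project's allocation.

Minimums first: Lakeview Pavilion $2,500. Residual $40,700.
Residual split over remaining residents 9,488: Redwood Interchange 643.44 → $650; Central Plaza 16,583.71 → $16,600; Riverside Terminal 9,716.01 → $9,700; Upper Reservoir 13,756.84 → $13,750.

Redwood Interchange: $650 | Lakeview Pavilion: $2,500 | Central Plaza: $16,600 | Riverside Terminal: $9,700 | Upper Reservoir: $13,750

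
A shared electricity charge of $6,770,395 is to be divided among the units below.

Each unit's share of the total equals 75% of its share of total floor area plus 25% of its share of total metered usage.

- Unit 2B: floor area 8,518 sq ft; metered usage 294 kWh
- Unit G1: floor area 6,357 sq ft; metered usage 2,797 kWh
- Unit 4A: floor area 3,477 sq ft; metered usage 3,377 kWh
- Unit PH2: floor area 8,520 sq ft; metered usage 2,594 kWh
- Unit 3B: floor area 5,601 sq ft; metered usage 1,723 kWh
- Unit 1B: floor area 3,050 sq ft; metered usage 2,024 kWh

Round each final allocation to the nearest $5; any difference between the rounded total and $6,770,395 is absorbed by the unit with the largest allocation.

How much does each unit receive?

Totals — floor area 35,523, metered usage 12,809.
Composite weights (75% floor area + 25% metered usage): Unit 2B 0.1856; Unit G1 0.1888; Unit 4A 0.1393; Unit PH2 0.2305; Unit 3B 0.1519; Unit 1B 0.1039.
Unrounded shares: Unit 2B 1,256,445.72; Unit G1 1,278,293.79; Unit 4A 943,257.34; Unit PH2 1,560,656.75; Unit 3B 1,028,308.37; Unit 1B 703,433.03.
After rounding ($5): Unit 2B $1,256,445; Unit G1 $1,278,295; Unit 4A $943,255; Unit PH2 $1,560,655; Unit 3B $1,028,310; Unit 1B $703,435. Sum = $6,770,395.
Sum already equals the total — no adjustment.

Unit 2B: $1,256,445 | Unit G1: $1,278,295 | Unit 4A: $943,255 | Unit PH2: $1,560,655 | Unit 3B: $1,028,310 | Unit 1B: $703,435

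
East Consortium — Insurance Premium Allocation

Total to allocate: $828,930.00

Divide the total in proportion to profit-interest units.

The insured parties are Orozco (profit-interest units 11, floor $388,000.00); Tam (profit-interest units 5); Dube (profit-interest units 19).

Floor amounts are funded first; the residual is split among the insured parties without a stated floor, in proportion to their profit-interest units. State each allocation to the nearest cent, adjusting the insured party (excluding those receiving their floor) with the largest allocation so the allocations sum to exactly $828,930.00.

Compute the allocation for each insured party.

Orozco: $388,000.00 | Tam: $91,860.42 | Dube: $349,069.58

Guaranteed amounts: Orozco $388,000.00. Balance $440,930.00.
Balance split over remaining profit-interest units 24: Tam 91,860.4167 → $91,860.42; Dube 349,069.5833 → $349,069.58.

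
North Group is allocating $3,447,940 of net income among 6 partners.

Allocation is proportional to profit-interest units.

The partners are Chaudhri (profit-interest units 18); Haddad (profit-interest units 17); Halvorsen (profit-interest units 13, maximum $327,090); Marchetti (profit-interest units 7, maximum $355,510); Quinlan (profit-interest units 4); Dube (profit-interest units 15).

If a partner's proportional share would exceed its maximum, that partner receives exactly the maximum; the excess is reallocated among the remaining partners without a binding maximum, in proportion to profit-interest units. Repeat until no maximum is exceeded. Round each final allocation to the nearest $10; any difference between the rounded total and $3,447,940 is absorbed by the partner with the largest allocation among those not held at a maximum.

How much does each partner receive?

Profit-interest units total: 74.
Proportional shares (ignoring caps): Chaudhri 838,688.11; Haddad 792,094.32; Halvorsen 605,719.19; Marchetti 326,156.49; Quinlan 186,375.14; Dube 698,906.76.
Held at cap: Halvorsen ($327,090); remaining pool $3,120,850 reallocated over remaining profit-interest units 61.
Held at cap: Marchetti ($355,510); remaining pool $2,765,340 reallocated over remaining profit-interest units 54.
Shares after redistribution: Chaudhri 921,780.00 → $921,780; Haddad 870,570.00 → $870,570; Quinlan 204,840.00 → $204,840; Dube 768,150.00 → $768,150.

Chaudhri: $921,780 · Haddad: $870,570 · Halvorsen: $327,090 · Marchetti: $355,510 · Quinlan: $204,840 · Dube: $768,150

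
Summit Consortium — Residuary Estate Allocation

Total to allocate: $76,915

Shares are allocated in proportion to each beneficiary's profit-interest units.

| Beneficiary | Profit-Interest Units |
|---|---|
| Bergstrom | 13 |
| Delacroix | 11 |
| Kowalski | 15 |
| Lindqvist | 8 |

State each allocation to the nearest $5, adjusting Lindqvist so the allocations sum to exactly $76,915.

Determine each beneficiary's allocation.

Bergstrom: $21,275 | Delacroix: $18,000 | Kowalski: $24,545 | Lindqvist: $13,095

Total profit-interest units = 47.
Proportional shares: Bergstrom 13/47 × $76,915 = 21,274.36; Delacroix 11/47 × $76,915 = 18,001.38; Kowalski 15/47 × $76,915 = 24,547.34; Lindqvist 8/47 × $76,915 = 13,091.91.
Rounded to nearest $5: Bergstrom $21,275; Delacroix $18,000; Kowalski $24,545; Lindqvist $13,090. Sum = $76,910.
Difference $76,915 − $76,910 = +$5 applied to Lindqvist: Lindqvist becomes $13,095.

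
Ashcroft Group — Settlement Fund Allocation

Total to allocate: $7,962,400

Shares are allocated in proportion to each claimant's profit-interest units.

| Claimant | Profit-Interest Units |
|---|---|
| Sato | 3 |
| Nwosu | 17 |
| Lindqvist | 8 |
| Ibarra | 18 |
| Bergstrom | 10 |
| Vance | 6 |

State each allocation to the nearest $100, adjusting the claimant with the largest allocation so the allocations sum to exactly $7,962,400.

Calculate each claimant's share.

Sato: $385,300 · Nwosu: $2,183,200 · Lindqvist: $1,027,400 · Ibarra: $2,311,600 · Bergstrom: $1,284,300 · Vance: $770,600

Profit-interest units total: 62.
Unrounded shares: Sato 3/62 × $7,962,400 = 385,277.42; Nwosu 17/62 × $7,962,400 = 2,183,238.71; Lindqvist 8/62 × $7,962,400 = 1,027,406.45; Ibarra 18/62 × $7,962,400 = 2,311,664.52; Bergstrom 10/62 × $7,962,400 = 1,284,258.06; Vance 6/62 × $7,962,400 = 770,554.84.
Rounded to nearest $100: Sato $385,300; Nwosu $2,183,200; Lindqvist $1,027,400; Ibarra $2,311,700; Bergstrom $1,284,300; Vance $770,600. Sum = $7,962,500.
Difference $7,962,400 − $7,962,500 = −$100 applied to largest allocation (Ibarra): Ibarra becomes $2,311,600.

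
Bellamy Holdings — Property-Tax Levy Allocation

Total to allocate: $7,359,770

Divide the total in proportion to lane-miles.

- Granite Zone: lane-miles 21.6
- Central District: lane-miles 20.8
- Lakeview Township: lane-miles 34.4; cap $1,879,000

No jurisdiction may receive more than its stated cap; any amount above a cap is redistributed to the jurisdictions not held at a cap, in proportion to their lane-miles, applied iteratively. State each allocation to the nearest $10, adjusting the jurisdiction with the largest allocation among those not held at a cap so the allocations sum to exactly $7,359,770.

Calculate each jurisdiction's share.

Lane-miles total: 76.8.
Proportional shares (ignoring caps): Granite Zone 2,069,935.31; Central District 1,993,271.04; Lakeview Township 3,296,563.65.
Capped: Lakeview Township ($1,879,000); residual $5,480,770 reallocated over remaining lane-miles 42.4.
Shares after redistribution: Granite Zone 2,792,090.38 → $2,792,090; Central District 2,688,679.62 → $2,688,680.

Granite Zone: $2,792,090; Central District: $2,688,680; Lakeview Township: $1,879,000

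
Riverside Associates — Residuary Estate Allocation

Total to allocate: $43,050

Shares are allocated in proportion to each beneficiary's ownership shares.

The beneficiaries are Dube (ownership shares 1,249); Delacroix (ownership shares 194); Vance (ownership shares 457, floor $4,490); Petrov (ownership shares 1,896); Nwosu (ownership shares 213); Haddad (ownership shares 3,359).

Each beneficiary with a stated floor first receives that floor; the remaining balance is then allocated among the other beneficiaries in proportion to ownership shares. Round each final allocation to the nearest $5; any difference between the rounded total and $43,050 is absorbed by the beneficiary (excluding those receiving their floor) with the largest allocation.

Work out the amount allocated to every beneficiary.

Dube: $6,970 | Delacroix: $1,080 | Vance: $4,490 | Petrov: $10,580 | Nwosu: $1,190 | Haddad: $18,740

Fund the minimums — Vance $4,490. Balance $38,560.
Balance split over remaining ownership shares 6,911: Dube 6,968.81 → $6,970; Delacroix 1,082.43 → $1,080; Petrov 10,578.75 → $10,580; Nwosu 1,188.44 → $1,190; Haddad 18,741.58 → $18,740.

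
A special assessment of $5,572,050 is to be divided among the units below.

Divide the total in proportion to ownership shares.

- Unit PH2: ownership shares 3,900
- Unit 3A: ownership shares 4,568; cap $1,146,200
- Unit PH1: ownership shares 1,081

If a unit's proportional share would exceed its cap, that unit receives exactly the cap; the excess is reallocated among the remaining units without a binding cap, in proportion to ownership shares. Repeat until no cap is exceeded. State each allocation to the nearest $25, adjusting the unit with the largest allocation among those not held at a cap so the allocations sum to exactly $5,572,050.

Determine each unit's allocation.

Total ownership shares = 9,549.
Unconstrained shares: Unit PH2 2,275,735.16; Unit 3A 2,665,527.74; Unit PH1 630,787.10.
Capped: Unit 3A ($1,146,200); residual $4,425,850 reallocated over remaining ownership shares 4,981.
Redistributed shares: Unit PH2 3,465,331.26 → $3,465,325; Unit PH1 960,518.74 → $960,525.

Unit PH2: $3,465,325; Unit 3A: $1,146,200; Unit PH1: $960,525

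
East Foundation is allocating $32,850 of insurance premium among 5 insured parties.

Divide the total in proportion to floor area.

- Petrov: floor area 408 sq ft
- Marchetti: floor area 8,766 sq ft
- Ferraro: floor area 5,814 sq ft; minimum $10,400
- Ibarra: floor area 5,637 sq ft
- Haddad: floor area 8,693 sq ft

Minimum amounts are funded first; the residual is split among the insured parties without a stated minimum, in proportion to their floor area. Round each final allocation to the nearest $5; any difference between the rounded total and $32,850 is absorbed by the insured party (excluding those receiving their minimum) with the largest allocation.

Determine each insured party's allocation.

Minimums first: Ferraro $10,400. Balance $22,450.
Balance split over remaining floor area 23,504: Petrov 389.70 → $390; Marchetti 8,372.90 → $8,375; Ibarra 5,384.22 → $5,385; Haddad 8,303.18 → $8,305.
Rounding difference −$5 applied to Marchetti → $8,370.

Petrov: $390; Marchetti: $8,370; Ferraro: $10,400; Ibarra: $5,385; Haddad: $8,305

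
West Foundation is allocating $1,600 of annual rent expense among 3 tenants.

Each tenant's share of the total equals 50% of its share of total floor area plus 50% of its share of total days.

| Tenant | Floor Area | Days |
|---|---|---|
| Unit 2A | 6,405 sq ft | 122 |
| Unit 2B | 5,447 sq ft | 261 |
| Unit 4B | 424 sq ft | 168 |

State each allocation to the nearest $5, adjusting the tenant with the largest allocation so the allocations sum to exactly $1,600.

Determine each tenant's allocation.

Totals — floor area 12,276, days 551.
Composite weights (50% floor area + 50% days): Unit 2A 0.3716; Unit 2B 0.4587; Unit 4B 0.1697.
Proportional shares: Unit 2A 594.53; Unit 2B 733.92; Unit 4B 271.55.
After rounding ($5): Unit 2A $595; Unit 2B $735; Unit 4B $270. Sum = $1,600.
Rounded total matches; no reconciliation needed.

Unit 2A: $595; Unit 2B: $735; Unit 4B: $270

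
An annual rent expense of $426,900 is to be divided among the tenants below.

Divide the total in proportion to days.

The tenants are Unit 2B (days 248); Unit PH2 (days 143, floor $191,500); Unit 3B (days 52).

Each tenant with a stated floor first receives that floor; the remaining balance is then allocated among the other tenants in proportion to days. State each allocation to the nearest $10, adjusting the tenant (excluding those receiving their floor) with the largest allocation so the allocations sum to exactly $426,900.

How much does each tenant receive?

Fund the minimums — Unit PH2 $191,500. Balance $235,400.
Balance split over remaining days 300: Unit 2B 194,597.33 → $194,600; Unit 3B 40,802.67 → $40,800.

Unit 2B: $194,600 · Unit PH2: $191,500 · Unit 3B: $40,800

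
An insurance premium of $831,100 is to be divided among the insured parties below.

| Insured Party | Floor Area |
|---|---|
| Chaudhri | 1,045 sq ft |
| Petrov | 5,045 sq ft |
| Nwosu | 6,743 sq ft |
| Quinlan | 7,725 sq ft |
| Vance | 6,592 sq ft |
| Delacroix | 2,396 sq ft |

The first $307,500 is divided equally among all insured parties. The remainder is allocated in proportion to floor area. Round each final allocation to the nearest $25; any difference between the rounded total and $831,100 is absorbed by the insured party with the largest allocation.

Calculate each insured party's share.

First tranche $307,500 split equally: $51,250 each.
Remainder $523,600 by floor area (total 29,546): Chaudhri 18,518.99 → $18,525; Petrov 89,405.06 → $89,400; Nwosu 119,496.20 → $119,500; Quinlan 136,898.73 → $136,900; Vance 116,820.25 → $116,825; Delacroix 42,460.76 → $42,450.
Totals: Chaudhri $51,250 + $18,525 = $69,775; Petrov $51,250 + $89,400 = $140,650; Nwosu $51,250 + $119,500 = $170,750; Quinlan $51,250 + $136,900 = $188,150; Vance $51,250 + $116,825 = $168,075; Delacroix $51,250 + $42,450 = $93,700.

Chaudhri: $69,775 · Petrov: $140,650 · Nwosu: $170,750 · Quinlan: $188,150 · Vance: $168,075 · Delacroix: $93,700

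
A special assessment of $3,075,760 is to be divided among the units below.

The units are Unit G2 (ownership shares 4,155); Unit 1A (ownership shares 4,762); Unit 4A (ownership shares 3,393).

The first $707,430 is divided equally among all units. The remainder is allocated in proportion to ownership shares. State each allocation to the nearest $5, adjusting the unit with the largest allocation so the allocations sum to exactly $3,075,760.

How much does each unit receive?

Unit G2: $1,035,195; Unit 1A: $1,151,975; Unit 4A: $888,590

$707,430 shared equally gives $235,810 per unit.
Remainder $2,368,330 by ownership shares (total 12,310): Unit G2 799,383.52 → $799,385; Unit 1A 916,164.70 → $916,165; Unit 4A 652,781.78 → $652,780.
Totals: Unit G2 $235,810 + $799,385 = $1,035,195; Unit 1A $235,810 + $916,165 = $1,151,975; Unit 4A $235,810 + $652,780 = $888,590.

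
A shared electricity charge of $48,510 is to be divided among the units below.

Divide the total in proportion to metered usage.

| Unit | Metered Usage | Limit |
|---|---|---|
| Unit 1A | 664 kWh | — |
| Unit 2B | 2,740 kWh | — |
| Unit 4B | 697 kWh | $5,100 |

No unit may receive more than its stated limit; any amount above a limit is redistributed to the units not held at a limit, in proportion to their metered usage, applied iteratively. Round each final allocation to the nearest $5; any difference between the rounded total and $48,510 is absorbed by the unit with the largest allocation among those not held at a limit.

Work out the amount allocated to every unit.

Combined metered usage = 4,101.
Unconstrained shares: Unit 1A 7,854.34; Unit 2B 32,410.97; Unit 4B 8,244.69.
Cap binds for Unit 4B ($5,100); balance $43,410 reallocated over remaining metered usage 3,404.
Remaining shares: Unit 1A 8,467.76 → $8,470; Unit 2B 34,942.24 → $34,940.

Unit 1A: $8,470; Unit 2B: $34,940; Unit 4B: $5,100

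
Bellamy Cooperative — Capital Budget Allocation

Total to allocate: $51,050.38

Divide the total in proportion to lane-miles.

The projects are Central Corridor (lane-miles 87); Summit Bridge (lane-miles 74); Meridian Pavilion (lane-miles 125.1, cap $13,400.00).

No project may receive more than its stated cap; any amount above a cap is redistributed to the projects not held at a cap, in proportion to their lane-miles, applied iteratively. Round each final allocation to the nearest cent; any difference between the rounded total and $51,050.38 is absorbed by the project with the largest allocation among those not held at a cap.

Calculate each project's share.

Sum of lane-miles: 286.1.
Unconstrained shares: Central Corridor 15,523.8835; Summit Bridge 13,204.2227; Meridian Pavilion 22,322.2738.
Cap binds for Meridian Pavilion ($13,400.00); remaining pool $37,650.38 reallocated over remaining lane-miles 161.
Remaining shares: Central Corridor 20,345.2364 → $20,345.24; Summit Bridge 17,305.1436 → $17,305.14.

Central Corridor: $20,345.24 | Summit Bridge: $17,305.14 | Meridian Pavilion: $13,400.00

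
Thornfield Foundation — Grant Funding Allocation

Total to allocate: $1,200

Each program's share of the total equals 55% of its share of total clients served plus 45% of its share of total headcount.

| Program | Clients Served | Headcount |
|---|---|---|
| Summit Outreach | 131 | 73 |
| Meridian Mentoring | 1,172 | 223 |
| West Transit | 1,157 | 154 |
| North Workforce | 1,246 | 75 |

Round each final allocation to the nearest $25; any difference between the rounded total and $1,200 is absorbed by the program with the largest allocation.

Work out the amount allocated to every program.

Summit Outreach: $100; Meridian Mentoring: $425; West Transit: $375; North Workforce: $300

Totals — clients served 3,706, headcount 525.
Combined weights (55% clients served + 45% headcount): Summit Outreach 0.0820; Meridian Mentoring 0.3651; West Transit 0.3037; North Workforce 0.2492.
Raw shares: Summit Outreach 98.42; Meridian Mentoring 438.09; West Transit 364.45; North Workforce 299.04.
After rounding ($25): Summit Outreach $100; Meridian Mentoring $450; West Transit $375; North Workforce $300. Sum = $1,225.
Difference $1,200 − $1,225 = −$25 applied to largest allocation (Meridian Mentoring): Meridian Mentoring becomes $425.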